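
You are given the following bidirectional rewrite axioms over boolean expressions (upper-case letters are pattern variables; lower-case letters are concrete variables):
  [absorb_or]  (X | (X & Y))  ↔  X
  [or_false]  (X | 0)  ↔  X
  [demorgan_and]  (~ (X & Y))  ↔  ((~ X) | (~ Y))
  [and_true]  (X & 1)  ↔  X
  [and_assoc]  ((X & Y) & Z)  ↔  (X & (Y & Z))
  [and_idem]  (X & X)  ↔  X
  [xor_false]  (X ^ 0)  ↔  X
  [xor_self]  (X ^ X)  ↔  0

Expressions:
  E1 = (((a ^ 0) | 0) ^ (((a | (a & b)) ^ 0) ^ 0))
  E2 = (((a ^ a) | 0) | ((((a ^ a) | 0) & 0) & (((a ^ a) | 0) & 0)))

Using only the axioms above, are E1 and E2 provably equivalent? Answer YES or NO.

1. [absorb_or →] (a | (a & b))  →  a;  E1 = (((a ^ 0) | 0) ^ ((a ^ 0) ^ 0))
2. [xor_false →] (a ^ 0)  →  a;  E1 = ((a | 0) ^ ((a ^ 0) ^ 0))
3. [xor_false →] ((a ^ 0) ^ 0)  →  (a ^ 0);  E1 = ((a | 0) ^ (a ^ 0))
4. [xor_false →] (a ^ 0)  →  a;  E1 = ((a | 0) ^ a)
5. [or_false →] (a | 0)  →  a;  E1 = (a ^ a)
6. [or_false ←] (a ^ a)  →  ((a ^ a) | 0)
7. [absorb_or ←] ((a ^ a) | 0)  →  (((a ^ a) | 0) | (((a ^ a) | 0) & 0))
8. [and_idem ←] (((a ^ a) | 0) & 0)  →  ((((a ^ a) | 0) & 0) & (((a ^ a) | 0) & 0));  this is E2

YES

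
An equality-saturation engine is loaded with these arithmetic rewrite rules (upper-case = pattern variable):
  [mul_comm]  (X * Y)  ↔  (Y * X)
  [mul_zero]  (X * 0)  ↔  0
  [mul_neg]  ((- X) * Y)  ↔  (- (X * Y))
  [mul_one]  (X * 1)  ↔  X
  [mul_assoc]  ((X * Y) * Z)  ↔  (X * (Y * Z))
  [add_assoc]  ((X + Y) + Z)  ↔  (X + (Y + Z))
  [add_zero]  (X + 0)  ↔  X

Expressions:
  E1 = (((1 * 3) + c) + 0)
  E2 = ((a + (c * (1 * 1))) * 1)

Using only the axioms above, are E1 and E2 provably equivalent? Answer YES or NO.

NO

The axioms are sound identities: if E1 ↔* E2 then E1 and E2 evaluate identically under any assignment.
Under a=0, c=0: E1 evaluates to 3, E2 to 0. Distinct ⇒ no rewrite sequence connects them.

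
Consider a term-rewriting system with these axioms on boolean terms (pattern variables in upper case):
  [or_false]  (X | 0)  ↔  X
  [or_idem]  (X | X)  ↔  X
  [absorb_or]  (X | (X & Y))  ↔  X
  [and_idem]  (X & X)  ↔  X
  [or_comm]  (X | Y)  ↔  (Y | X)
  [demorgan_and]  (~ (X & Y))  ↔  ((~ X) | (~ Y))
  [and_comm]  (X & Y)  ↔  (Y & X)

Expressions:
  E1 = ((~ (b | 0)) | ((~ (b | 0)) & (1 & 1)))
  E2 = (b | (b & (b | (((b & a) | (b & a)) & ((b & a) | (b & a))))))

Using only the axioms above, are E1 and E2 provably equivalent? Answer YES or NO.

NO

All listed rules preserve value, hence provable equivalence implies equal values everywhere; look for a separating assignment.
a=0, b=0 gives E1 ↦ 1, E2 ↦ 0; values differ ⇒ not provably equivalent.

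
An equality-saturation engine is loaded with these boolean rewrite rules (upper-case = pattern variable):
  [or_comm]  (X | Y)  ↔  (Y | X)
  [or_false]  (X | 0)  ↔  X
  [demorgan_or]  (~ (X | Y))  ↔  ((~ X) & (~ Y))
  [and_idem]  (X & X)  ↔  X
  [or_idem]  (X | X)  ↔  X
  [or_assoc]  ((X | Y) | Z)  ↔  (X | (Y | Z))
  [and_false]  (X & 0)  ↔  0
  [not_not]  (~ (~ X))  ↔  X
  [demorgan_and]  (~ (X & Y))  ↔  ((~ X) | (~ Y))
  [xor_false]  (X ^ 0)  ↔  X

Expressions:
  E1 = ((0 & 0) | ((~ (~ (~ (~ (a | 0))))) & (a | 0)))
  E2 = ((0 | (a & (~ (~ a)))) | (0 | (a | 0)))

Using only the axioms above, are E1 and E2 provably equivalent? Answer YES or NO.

1. [not_not →] (~ (~ (~ (a | 0))))  →  (~ (a | 0));  E1 = ((0 & 0) | ((~ (~ (a | 0))) & (a | 0)))
2. [or_false →] (a | 0)  →  a;  E1 = ((0 & 0) | ((~ (~ (a | 0))) & a))
3. [or_false →] (a | 0)  →  a;  E1 = ((0 & 0) | ((~ (~ a)) & a))
4. [and_false →] (0 & 0)  →  0;  E1 = (0 | ((~ (~ a)) & a))
5. [not_not →] (~ (~ a))  →  a;  E1 = (0 | (a & a))
6. [and_idem →] (a & a)  →  a;  E1 = (0 | a)
7. [or_idem ←] (0 | a)  →  ((0 | a) | (0 | a))
8. [or_false ←] a  →  (a | 0);  E1 = ((0 | a) | (0 | (a | 0)))
9. [and_idem ←] a  →  (a & a);  E1 = ((0 | (a & a)) | (0 | (a | 0)))
10. [not_not ←] a  →  (~ (~ a));  this is E2

YES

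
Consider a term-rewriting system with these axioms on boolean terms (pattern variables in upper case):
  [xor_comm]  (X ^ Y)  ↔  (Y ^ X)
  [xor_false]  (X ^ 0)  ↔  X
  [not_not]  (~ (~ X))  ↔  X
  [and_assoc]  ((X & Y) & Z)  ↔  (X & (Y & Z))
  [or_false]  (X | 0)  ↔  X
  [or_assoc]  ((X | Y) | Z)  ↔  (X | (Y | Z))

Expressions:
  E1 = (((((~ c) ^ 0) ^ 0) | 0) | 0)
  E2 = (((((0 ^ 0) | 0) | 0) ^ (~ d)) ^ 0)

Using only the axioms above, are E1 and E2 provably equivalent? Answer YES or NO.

All listed rules preserve value, hence provable equivalence implies equal values everywhere; look for a separating assignment.
c=0, d=1 gives E1 ↦ 1, E2 ↦ 0; values differ ⇒ not provably equivalent.

NO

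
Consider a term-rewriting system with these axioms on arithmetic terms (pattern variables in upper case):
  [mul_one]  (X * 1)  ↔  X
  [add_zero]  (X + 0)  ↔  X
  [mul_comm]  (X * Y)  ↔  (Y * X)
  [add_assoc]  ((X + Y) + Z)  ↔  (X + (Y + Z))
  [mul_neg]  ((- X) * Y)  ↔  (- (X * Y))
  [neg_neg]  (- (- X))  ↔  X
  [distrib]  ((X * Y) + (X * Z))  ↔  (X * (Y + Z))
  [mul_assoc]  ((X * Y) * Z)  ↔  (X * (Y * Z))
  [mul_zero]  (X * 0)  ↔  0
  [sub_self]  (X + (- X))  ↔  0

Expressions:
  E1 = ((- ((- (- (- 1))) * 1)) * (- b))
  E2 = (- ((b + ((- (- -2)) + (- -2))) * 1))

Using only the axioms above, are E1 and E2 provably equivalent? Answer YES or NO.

step 1: mul_one (→) rewrites ((- (- (- 1))) * 1) into (- (- (- 1))), now ((- (- (- (- 1)))) * (- b))
step 2: neg_neg (→) rewrites (- (- (- (- 1)))) into (- (- 1)), now ((- (- 1)) * (- b))
step 3: mul_comm (→) rewrites ((- (- 1)) * (- b)) into ((- b) * (- (- 1)))
step 4: neg_neg (→) rewrites (- (- 1)) into 1, now ((- b) * 1)
step 5: mul_one (→) rewrites ((- b) * 1) into (- b)
step 6: add_zero (←) rewrites b into (b + 0), now (- (b + 0))
step 7: sub_self (←) rewrites 0 into (-2 + (- -2)), now (- (b + (-2 + (- -2))))
step 8: neg_neg (←) rewrites -2 into (- (- -2)), now (- (b + ((- (- -2)) + (- -2))))
step 9: mul_one (←) rewrites (b + ((- (- -2)) + (- -2))) into ((b + ((- (- -2)) + (- -2))) * 1), which is E2

YES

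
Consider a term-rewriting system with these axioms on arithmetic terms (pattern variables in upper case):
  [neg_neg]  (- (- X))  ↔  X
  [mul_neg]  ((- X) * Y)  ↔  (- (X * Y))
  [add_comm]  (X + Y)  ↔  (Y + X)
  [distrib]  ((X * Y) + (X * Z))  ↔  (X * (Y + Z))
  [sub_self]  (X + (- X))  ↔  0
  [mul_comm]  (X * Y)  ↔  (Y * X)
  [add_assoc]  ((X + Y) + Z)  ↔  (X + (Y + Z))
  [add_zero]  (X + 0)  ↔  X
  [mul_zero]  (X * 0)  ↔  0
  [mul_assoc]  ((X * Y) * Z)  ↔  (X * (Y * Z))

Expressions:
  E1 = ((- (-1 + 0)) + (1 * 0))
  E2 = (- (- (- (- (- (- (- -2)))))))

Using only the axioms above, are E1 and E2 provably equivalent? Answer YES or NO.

NO

All listed rules preserve value, hence provable equivalence implies equal values everywhere; look for a separating assignment.
the empty assignment (no variables occur) gives E1 ↦ 1, E2 ↦ 2; values differ ⇒ not provably equivalent.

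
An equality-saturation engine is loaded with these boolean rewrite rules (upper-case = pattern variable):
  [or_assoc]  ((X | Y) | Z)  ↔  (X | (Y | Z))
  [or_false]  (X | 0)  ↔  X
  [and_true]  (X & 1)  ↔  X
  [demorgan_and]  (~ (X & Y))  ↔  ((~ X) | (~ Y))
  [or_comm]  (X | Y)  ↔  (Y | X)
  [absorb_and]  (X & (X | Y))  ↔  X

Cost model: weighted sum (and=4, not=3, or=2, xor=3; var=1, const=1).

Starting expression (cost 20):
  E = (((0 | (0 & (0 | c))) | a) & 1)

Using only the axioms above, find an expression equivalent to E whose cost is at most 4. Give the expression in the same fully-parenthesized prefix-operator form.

(0 | a)   [cost 4]

(1) (0 & (0 | c))  =[absorb_and →]=  0    ⊢ (((0 | 0) | a) & 1)
(2) (((0 | 0) | a) & 1)  =[and_true →]=  ((0 | 0) | a)
(3) (0 | 0)  =[or_false →]=  0    ⊢ cost 4, within 4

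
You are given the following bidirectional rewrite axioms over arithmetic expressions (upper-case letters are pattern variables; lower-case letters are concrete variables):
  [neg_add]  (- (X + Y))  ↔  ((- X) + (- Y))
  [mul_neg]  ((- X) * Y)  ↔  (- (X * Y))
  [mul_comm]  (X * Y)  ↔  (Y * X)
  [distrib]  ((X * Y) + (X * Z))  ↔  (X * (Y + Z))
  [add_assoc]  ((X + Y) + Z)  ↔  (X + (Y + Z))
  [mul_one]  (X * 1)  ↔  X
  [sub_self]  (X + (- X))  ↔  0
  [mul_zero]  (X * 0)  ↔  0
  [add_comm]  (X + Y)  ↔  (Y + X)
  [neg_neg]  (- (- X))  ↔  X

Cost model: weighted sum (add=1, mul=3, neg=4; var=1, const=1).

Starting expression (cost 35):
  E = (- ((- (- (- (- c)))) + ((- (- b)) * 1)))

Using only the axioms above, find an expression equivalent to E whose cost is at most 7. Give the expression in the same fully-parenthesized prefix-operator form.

step 1: neg_neg (→) rewrites (- (- (- (- c)))) into (- (- c)), now (- ((- (- c)) + ((- (- b)) * 1)))
step 2: neg_neg (→) rewrites (- (- b)) into b, now (- ((- (- c)) + (b * 1)))
step 3: neg_neg (→) rewrites (- (- c)) into c, now (- (c + (b * 1)))
step 4: mul_one (→) rewrites (b * 1) into b, reaching cost 7 (bound 7)

(- (c + b))   [cost 7]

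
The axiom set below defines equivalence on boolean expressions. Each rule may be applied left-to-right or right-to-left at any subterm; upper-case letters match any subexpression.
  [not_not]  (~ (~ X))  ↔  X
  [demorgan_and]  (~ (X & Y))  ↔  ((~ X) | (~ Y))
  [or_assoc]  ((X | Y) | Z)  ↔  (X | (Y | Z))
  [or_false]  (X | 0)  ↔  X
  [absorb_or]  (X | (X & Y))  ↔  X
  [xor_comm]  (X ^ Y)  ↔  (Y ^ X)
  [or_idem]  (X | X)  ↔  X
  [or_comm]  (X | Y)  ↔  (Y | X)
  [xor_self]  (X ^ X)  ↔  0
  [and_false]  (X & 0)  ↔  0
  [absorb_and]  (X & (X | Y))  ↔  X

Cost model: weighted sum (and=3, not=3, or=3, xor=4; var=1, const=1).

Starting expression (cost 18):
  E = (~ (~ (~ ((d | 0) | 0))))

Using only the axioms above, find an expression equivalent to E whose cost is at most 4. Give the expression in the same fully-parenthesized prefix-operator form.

1. [or_false →] (d | 0)  →  d;  E = (~ (~ (~ (d | 0))))
2. [or_false →] (d | 0)  →  d;  E = (~ (~ (~ d)))
3. [not_not →] (~ (~ d))  →  d;  cost 4 ≤ 4, done

(~ d)   [cost 4]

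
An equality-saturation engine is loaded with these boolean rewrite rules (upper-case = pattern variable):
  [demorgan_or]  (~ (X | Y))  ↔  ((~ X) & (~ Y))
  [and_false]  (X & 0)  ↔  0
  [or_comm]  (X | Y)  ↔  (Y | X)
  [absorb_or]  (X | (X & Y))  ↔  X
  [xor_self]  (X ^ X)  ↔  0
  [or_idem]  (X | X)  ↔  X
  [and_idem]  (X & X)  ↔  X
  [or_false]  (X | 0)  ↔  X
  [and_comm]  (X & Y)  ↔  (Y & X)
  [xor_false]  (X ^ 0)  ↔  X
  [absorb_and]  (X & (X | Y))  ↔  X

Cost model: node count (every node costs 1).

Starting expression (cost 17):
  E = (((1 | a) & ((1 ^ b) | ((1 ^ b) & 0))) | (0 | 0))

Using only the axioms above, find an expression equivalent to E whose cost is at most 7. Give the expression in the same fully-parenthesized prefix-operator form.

1. [or_false →] (0 | 0)  →  0;  E = (((1 | a) & ((1 ^ b) | ((1 ^ b) & 0))) | 0)
2. [or_false →] (((1 | a) & ((1 ^ b) | ((1 ^ b) & 0))) | 0)  →  ((1 | a) & ((1 ^ b) | ((1 ^ b) & 0)))
3. [absorb_or →] ((1 ^ b) | ((1 ^ b) & 0))  →  (1 ^ b);  cost 7 ≤ 7, done

((1 | a) & (1 ^ b))   [cost 7]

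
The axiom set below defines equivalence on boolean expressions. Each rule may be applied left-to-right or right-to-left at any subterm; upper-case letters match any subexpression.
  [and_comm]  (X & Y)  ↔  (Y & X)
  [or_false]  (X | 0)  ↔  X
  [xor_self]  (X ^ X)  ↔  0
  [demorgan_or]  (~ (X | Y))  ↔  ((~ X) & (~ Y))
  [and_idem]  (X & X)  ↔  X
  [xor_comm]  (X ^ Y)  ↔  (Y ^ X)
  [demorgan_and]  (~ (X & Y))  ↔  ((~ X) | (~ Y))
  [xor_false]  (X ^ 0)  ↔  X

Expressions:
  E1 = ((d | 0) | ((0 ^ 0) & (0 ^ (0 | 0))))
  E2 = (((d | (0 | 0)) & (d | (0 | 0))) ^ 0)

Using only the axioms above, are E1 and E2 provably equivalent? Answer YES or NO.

YES

1. [or_false →] (0 | 0)  →  0;  E1 = ((d | 0) | ((0 ^ 0) & (0 ^ 0)))
2. [or_false →] (d | 0)  →  d;  E1 = (d | ((0 ^ 0) & (0 ^ 0)))
3. [and_idem →] ((0 ^ 0) & (0 ^ 0))  →  (0 ^ 0);  E1 = (d | (0 ^ 0))
4. [xor_false →] (0 ^ 0)  →  0;  E1 = (d | 0)
5. [or_false ←] 0  →  (0 | 0);  E1 = (d | (0 | 0))
6. [xor_false ←] (d | (0 | 0))  →  ((d | (0 | 0)) ^ 0)
7. [and_idem ←] (d | (0 | 0))  →  ((d | (0 | 0)) & (d | (0 | 0)));  this is E2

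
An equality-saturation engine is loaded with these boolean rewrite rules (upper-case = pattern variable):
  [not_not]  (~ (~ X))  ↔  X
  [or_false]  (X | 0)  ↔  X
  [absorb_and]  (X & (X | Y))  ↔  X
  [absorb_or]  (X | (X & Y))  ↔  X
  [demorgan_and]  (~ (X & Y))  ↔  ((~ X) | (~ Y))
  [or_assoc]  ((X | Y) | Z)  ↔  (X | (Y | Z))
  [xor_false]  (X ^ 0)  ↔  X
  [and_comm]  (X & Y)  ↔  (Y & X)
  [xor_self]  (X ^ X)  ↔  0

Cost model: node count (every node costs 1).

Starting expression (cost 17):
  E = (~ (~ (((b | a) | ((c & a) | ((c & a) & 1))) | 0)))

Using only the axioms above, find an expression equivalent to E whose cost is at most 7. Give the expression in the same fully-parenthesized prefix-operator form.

((b | a) | (c & a))   [cost 7]

1. [absorb_or →] ((c & a) | ((c & a) & 1))  →  (c & a);  E = (~ (~ (((b | a) | (c & a)) | 0)))
2. [not_not →] (~ (~ (((b | a) | (c & a)) | 0)))  →  (((b | a) | (c & a)) | 0)
3. [or_false →] (((b | a) | (c & a)) | 0)  →  ((b | a) | (c & a));  cost 7 ≤ 7, done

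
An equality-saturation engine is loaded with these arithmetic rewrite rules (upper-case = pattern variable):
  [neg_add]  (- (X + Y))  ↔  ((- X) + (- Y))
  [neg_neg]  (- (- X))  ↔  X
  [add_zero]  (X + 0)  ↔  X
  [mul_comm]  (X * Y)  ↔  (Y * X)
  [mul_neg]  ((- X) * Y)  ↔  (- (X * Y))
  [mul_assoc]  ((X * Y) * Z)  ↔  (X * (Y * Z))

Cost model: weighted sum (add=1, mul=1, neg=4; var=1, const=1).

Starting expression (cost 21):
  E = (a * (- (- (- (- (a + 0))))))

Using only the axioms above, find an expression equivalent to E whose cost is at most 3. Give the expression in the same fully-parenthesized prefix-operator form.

(a * a)   [cost 3]

(1) (- (- (- (a + 0))))  =[neg_neg →]=  (- (a + 0))    ⊢ (a * (- (- (a + 0))))
(2) (a + 0)  =[add_zero →]=  a    ⊢ (a * (- (- a)))
(3) (- (- a))  =[neg_neg →]=  a    ⊢ cost 3, within 3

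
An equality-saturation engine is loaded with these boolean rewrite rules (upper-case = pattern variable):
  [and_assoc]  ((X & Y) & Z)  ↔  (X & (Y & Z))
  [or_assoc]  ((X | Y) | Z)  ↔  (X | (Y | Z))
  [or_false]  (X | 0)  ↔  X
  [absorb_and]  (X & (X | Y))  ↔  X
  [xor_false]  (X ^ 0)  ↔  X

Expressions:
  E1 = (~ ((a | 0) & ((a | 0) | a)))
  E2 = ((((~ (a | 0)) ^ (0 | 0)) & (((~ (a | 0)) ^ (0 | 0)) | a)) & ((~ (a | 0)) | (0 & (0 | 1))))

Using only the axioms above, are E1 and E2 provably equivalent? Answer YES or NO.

step 1: or_false (→) rewrites (a | 0) into a, now (~ (a & ((a | 0) | a)))
step 2: or_false (→) rewrites (a | 0) into a, now (~ (a & (a | a)))
step 3: absorb_and (→) rewrites (a & (a | a)) into a, now (~ a)
step 4: or_false (←) rewrites a into (a | 0), now (~ (a | 0))
step 5: absorb_and (←) rewrites (~ (a | 0)) into ((~ (a | 0)) & ((~ (a | 0)) | 0))
step 6: xor_false (←) rewrites (~ (a | 0)) into ((~ (a | 0)) ^ 0), now (((~ (a | 0)) ^ 0) & ((~ (a | 0)) | 0))
step 7: absorb_and (←) rewrites 0 into (0 & (0 | 1)), now (((~ (a | 0)) ^ 0) & ((~ (a | 0)) | (0 & (0 | 1))))
step 8: or_false (←) rewrites 0 into (0 | 0), now (((~ (a | 0)) ^ (0 | 0)) & ((~ (a | 0)) | (0 & (0 | 1))))
step 9: absorb_and (←) rewrites ((~ (a | 0)) ^ (0 | 0)) into (((~ (a | 0)) ^ (0 | 0)) & (((~ (a | 0)) ^ (0 | 0)) | a)), which is E2

YES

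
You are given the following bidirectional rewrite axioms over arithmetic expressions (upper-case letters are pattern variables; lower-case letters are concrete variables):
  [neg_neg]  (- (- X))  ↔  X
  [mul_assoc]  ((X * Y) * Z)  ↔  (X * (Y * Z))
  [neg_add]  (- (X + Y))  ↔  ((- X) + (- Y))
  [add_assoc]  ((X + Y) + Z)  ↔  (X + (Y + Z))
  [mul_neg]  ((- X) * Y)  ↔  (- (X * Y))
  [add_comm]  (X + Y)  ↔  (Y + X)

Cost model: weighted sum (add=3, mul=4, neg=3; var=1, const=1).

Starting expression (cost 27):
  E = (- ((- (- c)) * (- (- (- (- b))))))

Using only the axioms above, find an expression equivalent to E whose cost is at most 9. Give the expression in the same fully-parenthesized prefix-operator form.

(- (c * b))   [cost 9]

step 1: neg_neg (→) rewrites (- (- (- b))) into (- b), now (- ((- (- c)) * (- (- b))))
step 2: neg_neg (→) rewrites (- (- b)) into b, now (- ((- (- c)) * b))
step 3: neg_neg (→) rewrites (- (- c)) into c, reaching cost 9 (bound 9)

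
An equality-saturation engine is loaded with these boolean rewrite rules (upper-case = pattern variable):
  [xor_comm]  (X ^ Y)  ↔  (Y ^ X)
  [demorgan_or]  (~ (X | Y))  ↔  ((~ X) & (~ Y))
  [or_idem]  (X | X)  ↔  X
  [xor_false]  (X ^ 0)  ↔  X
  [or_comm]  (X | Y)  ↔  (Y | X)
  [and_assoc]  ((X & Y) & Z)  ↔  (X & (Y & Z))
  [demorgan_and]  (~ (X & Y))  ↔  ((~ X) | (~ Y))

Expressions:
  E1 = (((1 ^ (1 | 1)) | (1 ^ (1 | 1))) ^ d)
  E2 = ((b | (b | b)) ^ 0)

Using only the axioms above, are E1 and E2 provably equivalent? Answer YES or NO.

NO

All listed rules preserve value, hence provable equivalence implies equal values everywhere; look for a separating assignment.
b=0, d=1 gives E1 ↦ 1, E2 ↦ 0; values differ ⇒ not provably equivalent.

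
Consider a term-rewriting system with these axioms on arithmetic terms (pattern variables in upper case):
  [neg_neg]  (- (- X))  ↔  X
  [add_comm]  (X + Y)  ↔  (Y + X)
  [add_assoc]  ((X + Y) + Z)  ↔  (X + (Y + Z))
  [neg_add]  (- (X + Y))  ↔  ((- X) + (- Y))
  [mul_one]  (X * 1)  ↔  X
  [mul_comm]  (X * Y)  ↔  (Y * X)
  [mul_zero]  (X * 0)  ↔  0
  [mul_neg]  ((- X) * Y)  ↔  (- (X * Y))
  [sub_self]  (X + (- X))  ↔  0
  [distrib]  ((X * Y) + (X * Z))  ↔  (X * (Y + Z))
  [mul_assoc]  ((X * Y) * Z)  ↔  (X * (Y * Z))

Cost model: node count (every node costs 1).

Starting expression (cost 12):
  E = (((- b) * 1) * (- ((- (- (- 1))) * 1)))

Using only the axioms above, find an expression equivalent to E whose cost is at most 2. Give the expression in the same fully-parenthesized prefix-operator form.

(- b)   [cost 2]

1. [neg_neg →] (- (- 1))  →  1;  E = (((- b) * 1) * (- ((- 1) * 1)))
2. [mul_one →] ((- 1) * 1)  →  (- 1);  E = (((- b) * 1) * (- (- 1)))
3. [neg_neg →] (- (- 1))  →  1;  E = (((- b) * 1) * 1)
4. [mul_one →] (((- b) * 1) * 1)  →  ((- b) * 1)
5. [mul_one →] ((- b) * 1)  →  (- b);  cost 2 ≤ 2, done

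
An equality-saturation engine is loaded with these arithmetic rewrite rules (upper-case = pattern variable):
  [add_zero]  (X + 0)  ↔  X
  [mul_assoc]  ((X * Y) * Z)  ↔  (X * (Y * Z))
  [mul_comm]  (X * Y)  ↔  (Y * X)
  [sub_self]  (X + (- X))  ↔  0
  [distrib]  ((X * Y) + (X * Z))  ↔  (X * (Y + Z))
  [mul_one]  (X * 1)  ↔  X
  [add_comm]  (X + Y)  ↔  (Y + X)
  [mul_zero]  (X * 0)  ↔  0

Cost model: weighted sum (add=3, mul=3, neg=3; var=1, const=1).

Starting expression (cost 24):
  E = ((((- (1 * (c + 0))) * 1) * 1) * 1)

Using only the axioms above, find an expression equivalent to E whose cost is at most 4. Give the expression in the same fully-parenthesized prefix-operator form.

1. [mul_one →] ((- (1 * (c + 0))) * 1)  →  (- (1 * (c + 0)));  E = (((- (1 * (c + 0))) * 1) * 1)
2. [add_zero →] (c + 0)  →  c;  E = (((- (1 * c)) * 1) * 1)
3. [mul_one →] ((- (1 * c)) * 1)  →  (- (1 * c));  E = ((- (1 * c)) * 1)
4. [mul_comm →] (1 * c)  →  (c * 1);  E = ((- (c * 1)) * 1)
5. [mul_one →] (c * 1)  →  c;  E = ((- c) * 1)
6. [mul_one →] ((- c) * 1)  →  (- c);  cost 4 ≤ 4, done

(- c)   [cost 4]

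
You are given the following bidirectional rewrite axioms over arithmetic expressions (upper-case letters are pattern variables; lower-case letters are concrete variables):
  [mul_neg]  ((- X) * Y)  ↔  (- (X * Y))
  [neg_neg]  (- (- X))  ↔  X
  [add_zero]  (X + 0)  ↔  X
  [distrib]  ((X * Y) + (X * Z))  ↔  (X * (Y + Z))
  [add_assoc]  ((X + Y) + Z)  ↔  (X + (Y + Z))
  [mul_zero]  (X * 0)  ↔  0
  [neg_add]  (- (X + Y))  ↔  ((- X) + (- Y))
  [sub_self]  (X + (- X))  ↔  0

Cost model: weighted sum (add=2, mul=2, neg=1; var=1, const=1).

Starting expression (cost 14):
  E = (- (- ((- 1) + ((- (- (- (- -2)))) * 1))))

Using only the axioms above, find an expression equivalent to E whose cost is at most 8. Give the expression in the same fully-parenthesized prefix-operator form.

((- 1) + (-2 * 1))   [cost 8]

1. [neg_neg →] (- (- -2))  →  -2;  E = (- (- ((- 1) + ((- (- -2)) * 1))))
2. [neg_neg →] (- (- -2))  →  -2;  E = (- (- ((- 1) + (-2 * 1))))
3. [neg_neg →] (- (- ((- 1) + (-2 * 1))))  →  ((- 1) + (-2 * 1));  cost 8 ≤ 8, done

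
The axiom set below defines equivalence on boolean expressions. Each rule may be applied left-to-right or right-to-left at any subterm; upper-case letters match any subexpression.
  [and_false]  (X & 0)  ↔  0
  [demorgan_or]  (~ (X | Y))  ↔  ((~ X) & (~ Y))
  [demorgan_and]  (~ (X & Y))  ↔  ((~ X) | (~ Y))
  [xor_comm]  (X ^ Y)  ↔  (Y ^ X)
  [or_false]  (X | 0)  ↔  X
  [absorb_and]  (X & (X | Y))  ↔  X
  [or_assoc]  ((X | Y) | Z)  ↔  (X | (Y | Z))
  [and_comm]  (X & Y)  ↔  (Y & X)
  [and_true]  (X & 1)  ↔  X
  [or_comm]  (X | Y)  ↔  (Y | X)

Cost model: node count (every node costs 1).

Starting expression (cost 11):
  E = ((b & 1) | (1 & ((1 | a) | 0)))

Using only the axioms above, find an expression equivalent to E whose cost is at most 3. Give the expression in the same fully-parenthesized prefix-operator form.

(b | 1)   [cost 3]

(1) (b & 1)  =[and_true →]=  b    ⊢ (b | (1 & ((1 | a) | 0)))
(2) ((1 | a) | 0)  =[or_false →]=  (1 | a)    ⊢ (b | (1 & (1 | a)))
(3) (1 & (1 | a))  =[absorb_and →]=  1    ⊢ cost 3, within 3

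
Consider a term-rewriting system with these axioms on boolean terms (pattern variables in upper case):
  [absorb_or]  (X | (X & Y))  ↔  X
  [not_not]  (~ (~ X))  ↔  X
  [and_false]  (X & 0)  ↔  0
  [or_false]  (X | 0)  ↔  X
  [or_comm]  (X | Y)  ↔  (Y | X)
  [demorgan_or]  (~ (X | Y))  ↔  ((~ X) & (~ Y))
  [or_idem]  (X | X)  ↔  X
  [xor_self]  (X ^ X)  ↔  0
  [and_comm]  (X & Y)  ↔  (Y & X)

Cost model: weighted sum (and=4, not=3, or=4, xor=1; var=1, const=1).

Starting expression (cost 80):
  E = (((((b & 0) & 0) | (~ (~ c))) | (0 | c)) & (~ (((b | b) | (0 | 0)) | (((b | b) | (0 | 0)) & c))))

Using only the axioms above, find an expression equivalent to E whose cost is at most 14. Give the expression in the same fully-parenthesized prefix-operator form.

((0 | c) & (~ b))   [cost 14]

(1) (((b | b) | (0 | 0)) | (((b | b) | (0 | 0)) & c))  =[absorb_or →]=  ((b | b) | (0 | 0))    ⊢ (((((b & 0) & 0) | (~ (~ c))) | (0 | c)) & (~ ((b | b) | (0 | 0))))
(2) (b & 0)  =[and_false →]=  0    ⊢ ((((0 & 0) | (~ (~ c))) | (0 | c)) & (~ ((b | b) | (0 | 0))))
(3) (0 | 0)  =[or_false →]=  0    ⊢ ((((0 & 0) | (~ (~ c))) | (0 | c)) & (~ ((b | b) | 0)))
(4) (0 & 0)  =[and_false →]=  0    ⊢ (((0 | (~ (~ c))) | (0 | c)) & (~ ((b | b) | 0)))
(5) (~ (~ c))  =[not_not →]=  c    ⊢ (((0 | c) | (0 | c)) & (~ ((b | b) | 0)))
(6) ((b | b) | 0)  =[or_false →]=  (b | b)    ⊢ (((0 | c) | (0 | c)) & (~ (b | b)))
(7) (b | b)  =[or_idem →]=  b    ⊢ (((0 | c) | (0 | c)) & (~ b))
(8) ((0 | c) | (0 | c))  =[or_idem →]=  (0 | c)    ⊢ cost 14, within 14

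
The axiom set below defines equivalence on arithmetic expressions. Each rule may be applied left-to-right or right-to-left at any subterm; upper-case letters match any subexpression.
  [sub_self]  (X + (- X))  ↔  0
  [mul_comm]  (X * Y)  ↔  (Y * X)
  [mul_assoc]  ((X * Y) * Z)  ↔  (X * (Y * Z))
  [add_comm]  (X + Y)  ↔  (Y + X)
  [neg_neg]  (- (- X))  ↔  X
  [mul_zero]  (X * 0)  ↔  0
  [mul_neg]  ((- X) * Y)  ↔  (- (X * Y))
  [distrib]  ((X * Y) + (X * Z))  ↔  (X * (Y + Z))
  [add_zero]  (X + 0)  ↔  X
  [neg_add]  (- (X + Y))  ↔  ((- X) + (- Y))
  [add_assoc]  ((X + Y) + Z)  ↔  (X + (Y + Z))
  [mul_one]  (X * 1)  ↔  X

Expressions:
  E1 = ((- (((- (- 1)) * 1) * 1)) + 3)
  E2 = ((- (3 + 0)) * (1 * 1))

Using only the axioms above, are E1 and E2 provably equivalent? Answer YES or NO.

Every axiom is a valid identity, so a rewrite proof would force E1 and E2 to agree under every assignment.
At the empty assignment (no variables occur): E1 = 2 but E2 = -3; they differ, so no derivation exists.

NO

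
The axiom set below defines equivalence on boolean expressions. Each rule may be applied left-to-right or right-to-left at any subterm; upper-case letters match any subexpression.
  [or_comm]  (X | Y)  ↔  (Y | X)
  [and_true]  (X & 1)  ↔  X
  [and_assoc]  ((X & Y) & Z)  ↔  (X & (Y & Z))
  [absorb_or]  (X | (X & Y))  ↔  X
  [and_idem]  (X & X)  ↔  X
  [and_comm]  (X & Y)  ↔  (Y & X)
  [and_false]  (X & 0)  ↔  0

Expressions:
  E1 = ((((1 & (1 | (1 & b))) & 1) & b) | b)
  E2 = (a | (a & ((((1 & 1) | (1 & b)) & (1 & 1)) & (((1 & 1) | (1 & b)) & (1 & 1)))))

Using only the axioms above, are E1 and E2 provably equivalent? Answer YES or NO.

The axioms are sound identities: if E1 ↔* E2 then E1 and E2 evaluate identically under any assignment.
Under a=0, b=1: E1 evaluates to 1, E2 to 0. Distinct ⇒ no rewrite sequence connects them.

NO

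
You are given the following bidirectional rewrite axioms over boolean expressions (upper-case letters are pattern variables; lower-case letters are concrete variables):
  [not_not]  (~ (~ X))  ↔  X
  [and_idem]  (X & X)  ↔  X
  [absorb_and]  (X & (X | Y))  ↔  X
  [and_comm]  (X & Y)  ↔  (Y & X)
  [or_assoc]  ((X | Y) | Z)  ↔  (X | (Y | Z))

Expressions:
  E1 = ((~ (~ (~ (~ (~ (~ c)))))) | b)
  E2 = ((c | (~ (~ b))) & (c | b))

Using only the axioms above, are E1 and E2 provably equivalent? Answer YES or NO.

YES

1. [not_not →] (~ (~ (~ (~ (~ c)))))  →  (~ (~ (~ c)));  E1 = ((~ (~ (~ (~ c)))) | b)
2. [not_not →] (~ (~ (~ c)))  →  (~ c);  E1 = ((~ (~ c)) | b)
3. [not_not →] (~ (~ c))  →  c;  E1 = (c | b)
4. [and_idem ←] (c | b)  →  ((c | b) & (c | b))
5. [not_not ←] b  →  (~ (~ b));  E1 = ((c | b) & (c | (~ (~ b))))
6. [and_comm →] ((c | b) & (c | (~ (~ b))))  →  ((c | (~ (~ b))) & (c | b));  this is E2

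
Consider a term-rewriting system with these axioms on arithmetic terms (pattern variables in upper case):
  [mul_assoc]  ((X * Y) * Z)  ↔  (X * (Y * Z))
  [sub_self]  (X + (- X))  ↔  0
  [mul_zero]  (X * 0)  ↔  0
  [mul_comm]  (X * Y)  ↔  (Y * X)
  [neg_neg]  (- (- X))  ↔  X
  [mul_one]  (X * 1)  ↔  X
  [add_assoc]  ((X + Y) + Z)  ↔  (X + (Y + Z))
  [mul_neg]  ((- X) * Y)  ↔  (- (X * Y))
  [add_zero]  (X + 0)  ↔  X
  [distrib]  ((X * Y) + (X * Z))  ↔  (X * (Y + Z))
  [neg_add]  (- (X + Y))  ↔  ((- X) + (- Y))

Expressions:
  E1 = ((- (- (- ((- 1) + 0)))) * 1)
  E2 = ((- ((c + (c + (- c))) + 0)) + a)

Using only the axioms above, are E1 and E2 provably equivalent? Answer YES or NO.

Every axiom is a valid identity, so a rewrite proof would force E1 and E2 to agree under every assignment.
At a=0, c=0: E1 = 1 but E2 = 0; they differ, so no derivation exists.

NO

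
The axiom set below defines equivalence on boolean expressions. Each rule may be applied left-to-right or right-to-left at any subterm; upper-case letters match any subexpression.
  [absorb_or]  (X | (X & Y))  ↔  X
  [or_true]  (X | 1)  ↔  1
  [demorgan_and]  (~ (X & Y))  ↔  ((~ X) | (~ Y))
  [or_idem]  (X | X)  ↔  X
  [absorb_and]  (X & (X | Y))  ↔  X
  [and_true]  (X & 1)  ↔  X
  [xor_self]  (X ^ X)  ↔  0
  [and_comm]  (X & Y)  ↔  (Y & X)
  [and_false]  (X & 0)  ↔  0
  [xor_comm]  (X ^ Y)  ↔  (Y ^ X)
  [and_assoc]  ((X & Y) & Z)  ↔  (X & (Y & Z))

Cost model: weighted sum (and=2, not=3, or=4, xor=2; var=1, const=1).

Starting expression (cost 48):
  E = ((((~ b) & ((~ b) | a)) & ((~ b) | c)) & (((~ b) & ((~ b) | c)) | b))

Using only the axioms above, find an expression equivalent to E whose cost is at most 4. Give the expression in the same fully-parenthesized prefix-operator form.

(~ b)   [cost 4]

step 1: absorb_and (→) rewrites ((~ b) & ((~ b) | a)) into (~ b), now (((~ b) & ((~ b) | c)) & (((~ b) & ((~ b) | c)) | b))
step 2: absorb_and (→) rewrites (((~ b) & ((~ b) | c)) & (((~ b) & ((~ b) | c)) | b)) into ((~ b) & ((~ b) | c))
step 3: absorb_and (→) rewrites ((~ b) & ((~ b) | c)) into (~ b), reaching cost 4 (bound 4)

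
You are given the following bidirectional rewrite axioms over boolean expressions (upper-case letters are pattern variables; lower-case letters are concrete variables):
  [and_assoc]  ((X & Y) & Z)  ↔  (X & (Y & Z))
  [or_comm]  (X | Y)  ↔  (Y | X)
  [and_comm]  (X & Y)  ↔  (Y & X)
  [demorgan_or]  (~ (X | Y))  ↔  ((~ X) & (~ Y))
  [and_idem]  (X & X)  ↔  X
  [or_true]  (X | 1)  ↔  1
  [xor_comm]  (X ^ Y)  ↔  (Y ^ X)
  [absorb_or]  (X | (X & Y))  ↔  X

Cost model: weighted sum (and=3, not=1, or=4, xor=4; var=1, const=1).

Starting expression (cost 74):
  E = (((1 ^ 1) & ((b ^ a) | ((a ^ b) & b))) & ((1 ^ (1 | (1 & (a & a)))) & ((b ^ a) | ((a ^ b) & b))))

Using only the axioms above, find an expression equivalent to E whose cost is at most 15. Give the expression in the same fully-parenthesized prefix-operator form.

1. [and_idem →] (a & a)  →  a;  E = (((1 ^ 1) & ((b ^ a) | ((a ^ b) & b))) & ((1 ^ (1 | (1 & a))) & ((b ^ a) | ((a ^ b) & b))))
2. [absorb_or →] (1 | (1 & a))  →  1;  E = (((1 ^ 1) & ((b ^ a) | ((a ^ b) & b))) & ((1 ^ 1) & ((b ^ a) | ((a ^ b) & b))))
3. [and_idem →] (((1 ^ 1) & ((b ^ a) | ((a ^ b) & b))) & ((1 ^ 1) & ((b ^ a) | ((a ^ b) & b))))  →  ((1 ^ 1) & ((b ^ a) | ((a ^ b) & b)))
4. [xor_comm →] (b ^ a)  →  (a ^ b);  E = ((1 ^ 1) & ((a ^ b) | ((a ^ b) & b)))
5. [absorb_or →] ((a ^ b) | ((a ^ b) & b))  →  (a ^ b);  cost 15 ≤ 15, done

((1 ^ 1) & (a ^ b))   [cost 15]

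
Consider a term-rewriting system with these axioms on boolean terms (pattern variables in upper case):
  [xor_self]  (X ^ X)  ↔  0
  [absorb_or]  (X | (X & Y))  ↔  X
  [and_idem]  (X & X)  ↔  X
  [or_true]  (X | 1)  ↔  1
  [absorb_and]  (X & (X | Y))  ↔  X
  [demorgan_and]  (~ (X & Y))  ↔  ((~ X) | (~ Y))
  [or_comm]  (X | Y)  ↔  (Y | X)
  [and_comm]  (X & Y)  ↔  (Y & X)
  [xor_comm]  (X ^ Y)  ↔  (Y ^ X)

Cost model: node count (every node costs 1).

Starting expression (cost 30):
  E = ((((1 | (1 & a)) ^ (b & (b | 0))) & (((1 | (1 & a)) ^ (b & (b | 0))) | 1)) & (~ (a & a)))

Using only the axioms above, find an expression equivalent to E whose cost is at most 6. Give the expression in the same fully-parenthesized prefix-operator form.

((b ^ 1) & (~ a))   [cost 6]

step 1: absorb_and (→) rewrites (((1 | (1 & a)) ^ (b & (b | 0))) & (((1 | (1 & a)) ^ (b & (b | 0))) | 1)) into ((1 | (1 & a)) ^ (b & (b | 0))), now (((1 | (1 & a)) ^ (b & (b | 0))) & (~ (a & a)))
step 2: and_idem (→) rewrites (a & a) into a, now (((1 | (1 & a)) ^ (b & (b | 0))) & (~ a))
step 3: xor_comm (→) rewrites ((1 | (1 & a)) ^ (b & (b | 0))) into ((b & (b | 0)) ^ (1 | (1 & a))), now (((b & (b | 0)) ^ (1 | (1 & a))) & (~ a))
step 4: absorb_or (→) rewrites (1 | (1 & a)) into 1, now (((b & (b | 0)) ^ 1) & (~ a))
step 5: absorb_and (→) rewrites (b & (b | 0)) into b, reaching cost 6 (bound 6)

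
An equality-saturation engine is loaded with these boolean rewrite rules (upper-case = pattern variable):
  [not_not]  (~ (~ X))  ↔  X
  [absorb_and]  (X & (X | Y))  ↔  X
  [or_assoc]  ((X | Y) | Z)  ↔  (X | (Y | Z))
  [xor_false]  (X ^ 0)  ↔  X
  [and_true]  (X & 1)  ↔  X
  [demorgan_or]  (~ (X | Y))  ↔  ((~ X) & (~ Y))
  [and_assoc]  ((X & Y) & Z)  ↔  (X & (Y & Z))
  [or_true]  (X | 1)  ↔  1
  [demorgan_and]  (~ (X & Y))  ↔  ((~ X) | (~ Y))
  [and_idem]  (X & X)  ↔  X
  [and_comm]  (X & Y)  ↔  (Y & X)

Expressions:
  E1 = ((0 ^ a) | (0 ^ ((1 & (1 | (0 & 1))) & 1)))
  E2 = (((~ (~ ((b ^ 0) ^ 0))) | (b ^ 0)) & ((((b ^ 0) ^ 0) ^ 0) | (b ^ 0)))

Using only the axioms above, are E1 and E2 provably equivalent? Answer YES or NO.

NO

All listed rules preserve value, hence provable equivalence implies equal values everywhere; look for a separating assignment.
a=0, b=0 gives E1 ↦ 1, E2 ↦ 0; values differ ⇒ not provably equivalent.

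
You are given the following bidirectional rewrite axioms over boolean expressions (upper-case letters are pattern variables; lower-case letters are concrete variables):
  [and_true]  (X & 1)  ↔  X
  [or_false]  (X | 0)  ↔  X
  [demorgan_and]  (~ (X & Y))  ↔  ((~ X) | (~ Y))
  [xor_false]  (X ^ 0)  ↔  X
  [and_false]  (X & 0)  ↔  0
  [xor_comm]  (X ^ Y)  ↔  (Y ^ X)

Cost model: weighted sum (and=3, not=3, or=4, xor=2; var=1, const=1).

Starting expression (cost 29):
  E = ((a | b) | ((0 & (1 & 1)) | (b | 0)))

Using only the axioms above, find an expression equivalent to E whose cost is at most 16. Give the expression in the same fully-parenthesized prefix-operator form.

(1) (b | 0)  =[or_false →]=  b    ⊢ ((a | b) | ((0 & (1 & 1)) | b))
(2) (1 & 1)  =[and_true →]=  1    ⊢ ((a | b) | ((0 & 1) | b))
(3) (0 & 1)  =[and_true →]=  0    ⊢ cost 16, within 16

((a | b) | (0 | b))   [cost 16]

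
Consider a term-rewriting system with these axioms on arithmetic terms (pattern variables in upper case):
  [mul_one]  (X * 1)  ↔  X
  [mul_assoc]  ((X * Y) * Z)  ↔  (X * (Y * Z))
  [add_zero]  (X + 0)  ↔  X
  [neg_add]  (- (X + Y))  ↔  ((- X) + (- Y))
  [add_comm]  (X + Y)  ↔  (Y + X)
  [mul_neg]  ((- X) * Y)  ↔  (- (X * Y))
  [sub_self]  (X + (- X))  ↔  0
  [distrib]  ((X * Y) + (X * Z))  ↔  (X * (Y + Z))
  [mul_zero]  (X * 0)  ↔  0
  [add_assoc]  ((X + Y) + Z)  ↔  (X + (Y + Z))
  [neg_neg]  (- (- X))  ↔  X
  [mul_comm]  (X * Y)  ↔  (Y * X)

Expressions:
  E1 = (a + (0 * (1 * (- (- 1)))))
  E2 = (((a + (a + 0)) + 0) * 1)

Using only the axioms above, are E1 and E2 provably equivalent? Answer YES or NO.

NO

Every axiom is a valid identity, so a rewrite proof would force E1 and E2 to agree under every assignment.
At a=1: E1 = 1 but E2 = 2; they differ, so no derivation exists.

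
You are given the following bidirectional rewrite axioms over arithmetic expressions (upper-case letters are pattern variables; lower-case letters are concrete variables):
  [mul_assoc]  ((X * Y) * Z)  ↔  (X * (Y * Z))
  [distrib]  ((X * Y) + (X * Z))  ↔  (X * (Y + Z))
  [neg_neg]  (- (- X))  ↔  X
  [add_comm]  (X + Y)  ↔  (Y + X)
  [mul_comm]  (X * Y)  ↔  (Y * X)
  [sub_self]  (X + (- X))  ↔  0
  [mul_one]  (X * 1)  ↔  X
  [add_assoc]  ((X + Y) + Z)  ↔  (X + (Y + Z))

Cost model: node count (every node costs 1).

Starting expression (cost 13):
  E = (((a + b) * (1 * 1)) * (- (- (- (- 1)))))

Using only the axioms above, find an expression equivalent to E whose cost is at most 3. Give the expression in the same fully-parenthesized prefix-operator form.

(a + b)   [cost 3]

1. [neg_neg →] (- (- (- 1)))  →  (- 1);  E = (((a + b) * (1 * 1)) * (- (- 1)))
2. [neg_neg →] (- (- 1))  →  1;  E = (((a + b) * (1 * 1)) * 1)
3. [mul_one →] (1 * 1)  →  1;  E = (((a + b) * 1) * 1)
4. [mul_one →] (((a + b) * 1) * 1)  →  ((a + b) * 1)
5. [mul_one →] ((a + b) * 1)  →  (a + b);  cost 3 ≤ 3, done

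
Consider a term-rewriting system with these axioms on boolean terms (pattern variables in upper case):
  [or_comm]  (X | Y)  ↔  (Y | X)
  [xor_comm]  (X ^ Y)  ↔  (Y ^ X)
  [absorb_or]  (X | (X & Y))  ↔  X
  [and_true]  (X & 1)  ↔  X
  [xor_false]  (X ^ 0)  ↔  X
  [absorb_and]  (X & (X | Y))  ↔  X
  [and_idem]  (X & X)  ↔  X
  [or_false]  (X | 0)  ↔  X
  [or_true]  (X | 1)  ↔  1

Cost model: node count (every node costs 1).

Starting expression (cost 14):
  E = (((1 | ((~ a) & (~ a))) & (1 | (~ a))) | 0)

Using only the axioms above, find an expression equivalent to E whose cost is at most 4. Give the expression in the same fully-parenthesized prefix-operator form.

step 1: and_idem (→) rewrites ((~ a) & (~ a)) into (~ a), now (((1 | (~ a)) & (1 | (~ a))) | 0)
step 2: and_idem (→) rewrites ((1 | (~ a)) & (1 | (~ a))) into (1 | (~ a)), now ((1 | (~ a)) | 0)
step 3: or_false (→) rewrites ((1 | (~ a)) | 0) into (1 | (~ a)), reaching cost 4 (bound 4)

(1 | (~ a))   [cost 4]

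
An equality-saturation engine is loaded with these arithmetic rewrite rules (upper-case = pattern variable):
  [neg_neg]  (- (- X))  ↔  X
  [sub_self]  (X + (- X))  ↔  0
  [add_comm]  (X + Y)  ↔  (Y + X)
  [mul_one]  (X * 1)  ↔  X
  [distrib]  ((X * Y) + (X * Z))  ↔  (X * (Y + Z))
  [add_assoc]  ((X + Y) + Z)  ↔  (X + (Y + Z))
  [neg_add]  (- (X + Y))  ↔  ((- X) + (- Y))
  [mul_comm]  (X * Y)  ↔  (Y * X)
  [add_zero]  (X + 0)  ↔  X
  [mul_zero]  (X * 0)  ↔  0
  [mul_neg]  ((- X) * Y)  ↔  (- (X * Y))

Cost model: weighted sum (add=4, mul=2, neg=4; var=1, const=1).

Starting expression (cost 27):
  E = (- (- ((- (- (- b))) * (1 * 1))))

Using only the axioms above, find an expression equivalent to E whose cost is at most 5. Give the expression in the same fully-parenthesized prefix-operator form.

(- b)   [cost 5]

(1) (- (- b))  =[neg_neg →]=  b    ⊢ (- (- ((- b) * (1 * 1))))
(2) (- (- ((- b) * (1 * 1))))  =[neg_neg →]=  ((- b) * (1 * 1))
(3) (1 * 1)  =[mul_one →]=  1    ⊢ ((- b) * 1)
(4) ((- b) * 1)  =[mul_one →]=  (- b)    ⊢ cost 5, within 5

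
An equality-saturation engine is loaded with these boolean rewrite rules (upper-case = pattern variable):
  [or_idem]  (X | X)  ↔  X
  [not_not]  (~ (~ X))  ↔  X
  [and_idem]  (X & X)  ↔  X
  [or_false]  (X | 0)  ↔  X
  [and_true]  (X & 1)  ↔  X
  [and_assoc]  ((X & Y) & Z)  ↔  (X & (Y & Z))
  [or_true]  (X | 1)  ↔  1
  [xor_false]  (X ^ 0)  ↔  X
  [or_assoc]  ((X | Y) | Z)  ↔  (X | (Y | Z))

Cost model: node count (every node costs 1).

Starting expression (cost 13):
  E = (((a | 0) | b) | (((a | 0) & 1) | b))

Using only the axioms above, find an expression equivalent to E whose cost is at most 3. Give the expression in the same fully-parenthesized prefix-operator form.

(a | b)   [cost 3]

(1) ((a | 0) & 1)  =[and_true →]=  (a | 0)    ⊢ (((a | 0) | b) | ((a | 0) | b))
(2) (((a | 0) | b) | ((a | 0) | b))  =[or_idem →]=  ((a | 0) | b)
(3) (a | 0)  =[or_false →]=  a    ⊢ cost 3, within 3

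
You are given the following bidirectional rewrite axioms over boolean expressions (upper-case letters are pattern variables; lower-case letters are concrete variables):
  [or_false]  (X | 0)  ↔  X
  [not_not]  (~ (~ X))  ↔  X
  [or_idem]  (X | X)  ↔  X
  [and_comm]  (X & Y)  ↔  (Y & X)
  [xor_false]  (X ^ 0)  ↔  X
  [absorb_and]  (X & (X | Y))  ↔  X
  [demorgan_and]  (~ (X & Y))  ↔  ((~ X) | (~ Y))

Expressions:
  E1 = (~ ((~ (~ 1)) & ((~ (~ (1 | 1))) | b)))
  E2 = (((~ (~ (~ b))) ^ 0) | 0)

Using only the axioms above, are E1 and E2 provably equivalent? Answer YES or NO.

NO

Every axiom is a valid identity, so a rewrite proof would force E1 and E2 to agree under every assignment.
At b=0: E1 = 0 but E2 = 1; they differ, so no derivation exists.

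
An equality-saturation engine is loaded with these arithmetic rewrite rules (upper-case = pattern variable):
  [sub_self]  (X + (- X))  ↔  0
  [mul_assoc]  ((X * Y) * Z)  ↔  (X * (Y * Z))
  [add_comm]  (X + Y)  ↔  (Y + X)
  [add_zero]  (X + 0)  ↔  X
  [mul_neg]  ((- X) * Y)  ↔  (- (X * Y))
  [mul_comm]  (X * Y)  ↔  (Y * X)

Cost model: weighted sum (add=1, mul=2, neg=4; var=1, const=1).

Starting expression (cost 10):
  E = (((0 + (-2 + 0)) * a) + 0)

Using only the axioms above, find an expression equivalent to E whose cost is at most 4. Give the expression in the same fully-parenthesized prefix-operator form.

1. [add_zero →] (-2 + 0)  →  -2;  E = (((0 + -2) * a) + 0)
2. [add_comm →] (0 + -2)  →  (-2 + 0);  E = (((-2 + 0) * a) + 0)
3. [add_zero →] (((-2 + 0) * a) + 0)  →  ((-2 + 0) * a)
4. [add_zero →] (-2 + 0)  →  -2;  cost 4 ≤ 4, done

(-2 * a)   [cost 4]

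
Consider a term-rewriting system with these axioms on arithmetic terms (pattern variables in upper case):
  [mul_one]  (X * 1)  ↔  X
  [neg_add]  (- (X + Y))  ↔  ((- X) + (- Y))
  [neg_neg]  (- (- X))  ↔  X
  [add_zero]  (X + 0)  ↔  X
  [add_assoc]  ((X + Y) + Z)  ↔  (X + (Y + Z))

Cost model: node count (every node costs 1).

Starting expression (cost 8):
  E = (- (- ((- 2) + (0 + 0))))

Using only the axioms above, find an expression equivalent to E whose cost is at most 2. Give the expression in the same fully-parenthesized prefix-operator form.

1. [add_zero →] (0 + 0)  →  0;  E = (- (- ((- 2) + 0)))
2. [neg_neg →] (- (- ((- 2) + 0)))  →  ((- 2) + 0)
3. [add_zero →] ((- 2) + 0)  →  (- 2);  cost 2 ≤ 2, done

(- 2)   [cost 2]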